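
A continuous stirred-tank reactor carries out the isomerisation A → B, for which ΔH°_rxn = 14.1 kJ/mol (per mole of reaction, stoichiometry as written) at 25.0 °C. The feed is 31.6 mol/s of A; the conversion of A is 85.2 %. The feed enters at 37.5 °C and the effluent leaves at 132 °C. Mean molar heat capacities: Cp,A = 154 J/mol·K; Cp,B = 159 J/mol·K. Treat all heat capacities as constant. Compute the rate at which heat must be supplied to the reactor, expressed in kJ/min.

Q_in = 51200 kJ/min

Extent of reaction ξ = 0.852 × 31.6 = 26.923 mol/s
Reaction term: ξ·ΔH°_rxn = 26.923 × 14.1 = 379.62 kJ/s
Sensible, feed 37.5→25 °C: -60.83 kJ/s
Outlet flows (mol/s): A 4.6768, B 26.923
Sensible, products 25→132 °C: 535.11 kJ/s
Q = ΔH = 853.9 kJ/s = 853.9 kW
Heat supplied = 51234 kJ/min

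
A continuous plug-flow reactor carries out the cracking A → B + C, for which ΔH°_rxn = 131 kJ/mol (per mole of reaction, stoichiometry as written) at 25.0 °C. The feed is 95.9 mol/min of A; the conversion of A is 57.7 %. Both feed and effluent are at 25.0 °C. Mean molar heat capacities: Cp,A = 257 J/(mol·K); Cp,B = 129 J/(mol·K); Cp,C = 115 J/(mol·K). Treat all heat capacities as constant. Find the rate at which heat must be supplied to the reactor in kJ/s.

Extent of reaction ξ = 0.577 × 95.9 = 55.334 mol/min
Reaction term: ξ·ΔH°_rxn = 55.334 × 131 = 7248.8 kJ/min
Q = ΔH = 7248.8 kJ/min = 120.81 kW
Heat supplied = 120.81 kJ/s

Q_in = 121 kJ/s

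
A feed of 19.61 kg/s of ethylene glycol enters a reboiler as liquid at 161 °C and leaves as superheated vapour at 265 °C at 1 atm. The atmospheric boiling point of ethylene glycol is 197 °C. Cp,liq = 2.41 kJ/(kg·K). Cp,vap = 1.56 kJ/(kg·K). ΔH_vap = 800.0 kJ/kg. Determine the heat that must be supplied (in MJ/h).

Q = 70100 MJ/h

liquid 161→197 °C: 86.76 kJ/kg
vaporisation at 197 °C: 800 kJ/kg
vapour 197→265 °C: 106.08 kJ/kg
Δh = 86.76 + 800 + 106.08 = 992.84 kJ/kg
Q = ṁ·Δh = 19.61 kg/s × 992.84 kJ/kg = 19470 kJ/s
|Q| = 19470 kW = 70091 MJ/h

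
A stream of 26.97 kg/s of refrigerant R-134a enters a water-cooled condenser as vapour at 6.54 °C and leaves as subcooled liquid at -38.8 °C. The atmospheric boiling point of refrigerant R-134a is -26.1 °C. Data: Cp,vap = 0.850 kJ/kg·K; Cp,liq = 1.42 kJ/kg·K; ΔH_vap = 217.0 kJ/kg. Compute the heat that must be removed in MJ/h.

vapour 6.54→-26.1 °C: -27.744 kJ/kg
condensation at -26.1 °C: -217 kJ/kg
liquid -26.1→-38.8 °C: -18.034 kJ/kg
Δh = -27.744 + -217 + -18.034 = -262.78 kJ/kg
Q = ṁ·Δh = 26.97 kg/s × -262.78 kJ/kg = -7087.1 kJ/s
|Q| = 7087.1 kW = 25514 MJ/h

Q_c = 25500 MJ/h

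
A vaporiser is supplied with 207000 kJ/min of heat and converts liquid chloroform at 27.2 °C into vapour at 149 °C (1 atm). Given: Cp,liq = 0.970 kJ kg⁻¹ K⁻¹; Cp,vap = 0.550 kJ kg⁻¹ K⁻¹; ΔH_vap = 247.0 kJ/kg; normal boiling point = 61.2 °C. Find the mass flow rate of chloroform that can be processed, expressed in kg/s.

ṁ = 10.5 kg/s

Δh = 0.970×(61.2−27.2) + 247.0 + 0.550×(149−61.2) = 328.27 kJ/kg
Q = 207000 kJ/min = 3450 kJ/s = 3450 kJ/s
ṁ = Q/Δh = 3450 / 328.27 = 10.51 kg/s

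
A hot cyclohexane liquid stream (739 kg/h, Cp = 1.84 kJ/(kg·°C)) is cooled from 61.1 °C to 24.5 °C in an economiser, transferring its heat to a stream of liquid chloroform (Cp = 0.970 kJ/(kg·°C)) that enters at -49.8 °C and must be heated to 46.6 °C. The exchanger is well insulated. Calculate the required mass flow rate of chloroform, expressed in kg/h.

ṁ_c = 532 kg/h

Heat released by hot stream: Q = 739 × 1.84 × (61.1 − 24.5) = 49767 kJ/h
Energy balance on cold side (adiabatic exchanger): Q = ṁ_c·Cp_c·(T_c,out − T_c,in)
ṁ_c = 49767 / [0.970 × (46.6 − -49.8)] = 532.22 kg/h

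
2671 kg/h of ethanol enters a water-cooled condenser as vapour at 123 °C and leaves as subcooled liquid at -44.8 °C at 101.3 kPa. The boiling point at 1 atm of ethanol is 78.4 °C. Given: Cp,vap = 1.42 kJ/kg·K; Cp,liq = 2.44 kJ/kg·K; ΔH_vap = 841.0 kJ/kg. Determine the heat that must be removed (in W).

Q_c = 894000 W

vapour 123→78.4 °C: -63.332 kJ/kg
condensation at 78.4 °C: -841 kJ/kg
liquid 78.4→-44.8 °C: -300.61 kJ/kg
Δh = -63.332 + -841 + -300.61 = -1204.9 kJ/kg
Q = ṁ·Δh = 2671 kg/h × -1204.9 kJ/kg = -3.2184e+06 kJ/h
|Q| = 894 kW = 894000 W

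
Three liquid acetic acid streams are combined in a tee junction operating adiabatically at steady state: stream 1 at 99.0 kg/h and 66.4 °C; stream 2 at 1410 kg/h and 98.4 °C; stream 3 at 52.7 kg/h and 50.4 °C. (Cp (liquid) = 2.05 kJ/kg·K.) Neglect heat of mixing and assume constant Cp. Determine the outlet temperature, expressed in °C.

Energy balance with Q = 0: Σ ṁᵢCp,ᵢ(T_out − Tᵢ) = 0
Σ ṁᵢCp,ᵢTᵢ = 99.0×2.05×66.4 + 1410×2.05×98.4 + 52.7×2.05×50.4 = 303350
Σ ṁᵢCp,ᵢ = 99.0×2.05 + 1410×2.05 + 52.7×2.05 = 3201.5
T_out = 303350 / 3201.5 = 94.752 °C

T_out = 94.8 °C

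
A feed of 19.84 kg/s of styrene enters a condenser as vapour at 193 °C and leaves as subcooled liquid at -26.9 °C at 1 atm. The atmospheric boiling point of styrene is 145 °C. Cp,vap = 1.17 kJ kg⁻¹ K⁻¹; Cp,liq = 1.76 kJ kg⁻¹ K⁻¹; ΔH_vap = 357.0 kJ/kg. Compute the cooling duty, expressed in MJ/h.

Q_c = 51100 MJ/h

vapour 193→145 °C: -56.16 kJ/kg
condensation at 145 °C: -357 kJ/kg
liquid 145→-26.9 °C: -302.54 kJ/kg
Δh = -56.16 + -357 + -302.54 = -715.7 kJ/kg
Q = ṁ·Δh = 19.84 kg/s × -715.7 kJ/kg = -14200 kJ/s
|Q| = 14200 kW = 51118 MJ/h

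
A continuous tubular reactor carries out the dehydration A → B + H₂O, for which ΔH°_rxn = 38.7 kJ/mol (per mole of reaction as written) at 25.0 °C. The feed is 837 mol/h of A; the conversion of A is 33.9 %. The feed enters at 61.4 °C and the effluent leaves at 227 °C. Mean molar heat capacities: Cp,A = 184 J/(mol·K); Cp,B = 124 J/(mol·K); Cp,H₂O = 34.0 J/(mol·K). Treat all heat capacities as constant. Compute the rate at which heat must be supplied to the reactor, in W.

Q_in = 9720 W

Extent of reaction ξ = 0.339 × 837 = 283.74 mol/h
Reaction term: ξ·ΔH°_rxn = 283.74 × 38.7 = 10981 kJ/h
Sensible, feed 61.4→25 °C: -5605.9 kJ/h
Outlet flows (mol/h): A 553.26, B 283.74, H₂O 283.74
Sensible, products 25→227 °C: 29619 kJ/h
Q = ΔH = 34994 kJ/h = 9.7207 kW
Heat supplied = 9720.7 W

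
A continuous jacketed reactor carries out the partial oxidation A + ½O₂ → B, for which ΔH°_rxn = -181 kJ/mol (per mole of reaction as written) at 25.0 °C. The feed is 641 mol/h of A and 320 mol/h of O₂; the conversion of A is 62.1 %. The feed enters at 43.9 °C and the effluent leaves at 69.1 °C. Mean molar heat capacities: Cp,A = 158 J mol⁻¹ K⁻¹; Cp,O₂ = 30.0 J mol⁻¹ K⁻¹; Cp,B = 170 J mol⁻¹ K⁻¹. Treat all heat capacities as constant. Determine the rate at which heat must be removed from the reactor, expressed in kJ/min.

Q_out = 1160 kJ/min

Extent of reaction ξ = 0.621 × 641 = 398.06 mol/h
Reaction term: ξ·ΔH°_rxn = 398.06 × -181 = -72049 kJ/h
Sensible, feed 43.9→25 °C: -2095.6 kJ/h
Outlet flows (mol/h): A 242.94, O₂ 120.97, B 398.06
Sensible, products 25→69.1 °C: 4837.1 kJ/h
Q = ΔH = -69308 kJ/h = -19.252 kW
Heat removed = 1155.1 kJ/min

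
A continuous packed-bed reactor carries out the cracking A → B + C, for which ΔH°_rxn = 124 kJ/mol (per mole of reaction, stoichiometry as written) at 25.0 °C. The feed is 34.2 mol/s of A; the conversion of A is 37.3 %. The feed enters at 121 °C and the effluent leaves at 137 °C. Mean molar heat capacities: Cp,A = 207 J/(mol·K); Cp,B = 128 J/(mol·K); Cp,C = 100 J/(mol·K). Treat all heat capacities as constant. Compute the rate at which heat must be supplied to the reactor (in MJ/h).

Q_in = 6210 MJ/h

Extent of reaction ξ = 0.373 × 34.2 = 12.757 mol/s
Reaction term: ξ·ΔH°_rxn = 12.757 × 124 = 1581.8 kJ/s
Sensible, feed 121→25 °C: -679.62 kJ/s
Outlet flows (mol/s): A 21.443, B 12.757, C 12.757
Sensible, products 25→137 °C: 822.9 kJ/s
Q = ΔH = 1725.1 kJ/s = 1725.1 kW
Heat supplied = 6210.3 MJ/h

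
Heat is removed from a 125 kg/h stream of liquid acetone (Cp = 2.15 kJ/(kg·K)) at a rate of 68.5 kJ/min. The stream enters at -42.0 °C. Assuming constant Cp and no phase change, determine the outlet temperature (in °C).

T_out = -57.3 °C

Q = 68.5 kJ/min = 4110 kJ/h
ΔT = Q/(ṁ·Cp) = 4110/(125×2.15) = 15.293 K
T_out = -42.0 − 15.293 = -57.293 °C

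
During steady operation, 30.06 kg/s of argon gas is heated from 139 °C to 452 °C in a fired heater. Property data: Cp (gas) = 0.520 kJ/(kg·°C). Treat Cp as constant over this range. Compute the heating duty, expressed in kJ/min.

Q = ṁ·Cp·ΔT = 30.06 × 0.520 × (452 − 139) = 4892.6 kJ/s
Heating duty = 293550 kJ/min

Q = 294000 kJ/min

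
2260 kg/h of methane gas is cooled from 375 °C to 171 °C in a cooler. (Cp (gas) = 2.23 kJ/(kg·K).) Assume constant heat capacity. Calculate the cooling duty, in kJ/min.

Q_c = 17100 kJ/min

Q = ṁ·Cp·ΔT = 2260 × 2.23 × (171 − 375) = -1.0281e+06 kJ/h
Converting: 1.0281e+06 / 3600 s = 285.59 kW
Cooling duty = 17135 kJ/min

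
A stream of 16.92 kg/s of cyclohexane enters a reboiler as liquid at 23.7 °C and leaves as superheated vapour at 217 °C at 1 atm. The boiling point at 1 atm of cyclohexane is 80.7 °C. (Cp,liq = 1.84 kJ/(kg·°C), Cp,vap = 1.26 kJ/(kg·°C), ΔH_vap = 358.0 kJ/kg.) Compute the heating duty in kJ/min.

liquid 23.7→80.7 °C: 104.88 kJ/kg
vaporisation at 80.7 °C: 358 kJ/kg
vapour 80.7→217 °C: 171.74 kJ/kg
Δh = 104.88 + 358 + 171.74 = 634.62 kJ/kg
Q = ṁ·Δh = 16.92 kg/s × 634.62 kJ/kg = 10738 kJ/s
|Q| = 10738 kW = 644260 kJ/min

Q = 644000 kJ/min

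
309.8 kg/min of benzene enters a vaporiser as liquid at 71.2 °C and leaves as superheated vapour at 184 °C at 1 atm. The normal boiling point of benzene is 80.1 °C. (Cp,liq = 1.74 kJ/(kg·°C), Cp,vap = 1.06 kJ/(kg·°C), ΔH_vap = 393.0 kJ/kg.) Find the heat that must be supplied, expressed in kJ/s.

liquid 71.2→80.1 °C: 15.486 kJ/kg
vaporisation at 80.1 °C: 393 kJ/kg
vapour 80.1→184 °C: 110.13 kJ/kg
Δh = 15.486 + 393 + 110.13 = 518.62 kJ/kg
Q = ṁ·Δh = 309.8 kg/min × 518.62 kJ/kg = 160670 kJ/min
|Q| = 2677.8 kW

Q = 2680 kJ/s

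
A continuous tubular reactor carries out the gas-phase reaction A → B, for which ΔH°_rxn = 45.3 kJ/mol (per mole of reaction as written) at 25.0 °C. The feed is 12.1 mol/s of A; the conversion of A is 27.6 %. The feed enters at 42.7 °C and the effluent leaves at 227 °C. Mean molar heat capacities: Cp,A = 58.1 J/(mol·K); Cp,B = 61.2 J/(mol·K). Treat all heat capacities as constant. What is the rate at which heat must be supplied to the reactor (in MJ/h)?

Extent of reaction ξ = 0.276 × 12.1 = 3.3396 mol/s
Reaction term: ξ·ΔH°_rxn = 3.3396 × 45.3 = 151.28 kJ/s
Sensible, feed 42.7→25 °C: -12.443 kJ/s
Outlet flows (mol/s): A 8.7604, B 3.3396
Sensible, products 25→227 °C: 144.1 kJ/s
Q = ΔH = 282.94 kJ/s = 282.94 kW
Heat supplied = 1018.6 MJ/h

Q_in = 1020 MJ/h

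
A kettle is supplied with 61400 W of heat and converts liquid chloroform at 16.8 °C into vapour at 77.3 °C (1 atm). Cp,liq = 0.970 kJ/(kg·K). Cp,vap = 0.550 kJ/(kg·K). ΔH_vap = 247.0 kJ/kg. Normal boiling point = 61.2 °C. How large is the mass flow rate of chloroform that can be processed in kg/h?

ṁ = 739 kg/h

Δh = 0.970×(61.2−16.8) + 247.0 + 0.550×(77.3−61.2) = 298.92 kJ/kg
Q = 61400 W = 61.4 kJ/s = 221040 kJ/h
ṁ = Q/Δh = 221040 / 298.92 = 739.45 kg/h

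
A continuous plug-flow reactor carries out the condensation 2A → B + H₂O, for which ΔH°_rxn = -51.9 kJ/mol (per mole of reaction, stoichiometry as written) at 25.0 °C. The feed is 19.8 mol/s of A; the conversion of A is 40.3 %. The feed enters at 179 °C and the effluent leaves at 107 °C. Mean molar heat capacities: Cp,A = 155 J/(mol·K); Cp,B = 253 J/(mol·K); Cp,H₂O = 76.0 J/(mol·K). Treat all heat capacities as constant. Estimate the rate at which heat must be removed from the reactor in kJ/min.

Extent of reaction ξ = 0.403 × 19.8 / 2 = 3.9897 mol/s
Reaction term: ξ·ΔH°_rxn = 3.9897 × -51.9 = -207.07 kJ/s
Sensible, feed 179→25 °C: -472.63 kJ/s
Outlet flows (mol/s): A 11.821, B 3.9897, H₂O 3.9897
Sensible, products 25→107 °C: 257.87 kJ/s
Q = ΔH = -421.82 kJ/s = -421.82 kW
Heat removed = 25309 kJ/min

Q_out = 25300 kJ/min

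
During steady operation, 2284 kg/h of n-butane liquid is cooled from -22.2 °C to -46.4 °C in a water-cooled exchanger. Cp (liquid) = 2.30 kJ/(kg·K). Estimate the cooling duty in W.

Q = ṁ·Cp·ΔT = 2284 × 2.30 × (-46.4 − -22.2) = -127130 kJ/h
Converting: 127130 / 3600 s = 35.313 kW
Cooling duty = 35313 W

Q_c = 35300 W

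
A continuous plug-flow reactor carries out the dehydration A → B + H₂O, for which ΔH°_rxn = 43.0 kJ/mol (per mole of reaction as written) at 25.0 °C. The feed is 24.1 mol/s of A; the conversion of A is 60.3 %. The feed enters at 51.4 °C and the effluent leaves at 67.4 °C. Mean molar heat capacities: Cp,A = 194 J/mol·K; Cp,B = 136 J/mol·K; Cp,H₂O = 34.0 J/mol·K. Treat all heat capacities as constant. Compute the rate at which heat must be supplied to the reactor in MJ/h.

Q_in = 2470 MJ/h

Extent of reaction ξ = 0.603 × 24.1 = 14.532 mol/s
Reaction term: ξ·ΔH°_rxn = 14.532 × 43.0 = 624.89 kJ/s
Sensible, feed 51.4→25 °C: -123.43 kJ/s
Outlet flows (mol/s): A 9.5677, B 14.532, H₂O 14.532
Sensible, products 25→67.4 °C: 183.45 kJ/s
Q = ΔH = 684.91 kJ/s = 684.91 kW
Heat supplied = 2465.7 MJ/h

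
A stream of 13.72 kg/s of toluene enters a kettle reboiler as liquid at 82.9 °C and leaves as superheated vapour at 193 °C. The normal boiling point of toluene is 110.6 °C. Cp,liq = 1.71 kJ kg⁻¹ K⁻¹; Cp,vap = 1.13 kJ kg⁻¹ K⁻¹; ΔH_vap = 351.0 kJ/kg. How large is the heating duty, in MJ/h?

liquid 82.9→110.6 °C: 47.367 kJ/kg
vaporisation at 110.6 °C: 351 kJ/kg
vapour 110.6→193 °C: 93.112 kJ/kg
Δh = 47.367 + 351 + 93.112 = 491.48 kJ/kg
Q = ṁ·Δh = 13.72 kg/s × 491.48 kJ/kg = 6743.1 kJ/s
|Q| = 6743.1 kW = 24275 MJ/h

Q = 24300 MJ/h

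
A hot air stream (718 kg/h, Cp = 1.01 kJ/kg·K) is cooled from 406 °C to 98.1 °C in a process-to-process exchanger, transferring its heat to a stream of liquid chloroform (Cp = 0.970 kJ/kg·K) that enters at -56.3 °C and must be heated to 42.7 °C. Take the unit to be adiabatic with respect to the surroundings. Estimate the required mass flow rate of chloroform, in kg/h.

ṁ_c = 2330 kg/h

Heat released by hot stream: Q = 718 × 1.01 × (406 − 98.1) = 223280 kJ/h
Energy balance on cold side (adiabatic exchanger): Q = ṁ_c·Cp_c·(T_c,out − T_c,in)
ṁ_c = 223280 / [0.970 × (42.7 − -56.3)] = 2325.1 kg/h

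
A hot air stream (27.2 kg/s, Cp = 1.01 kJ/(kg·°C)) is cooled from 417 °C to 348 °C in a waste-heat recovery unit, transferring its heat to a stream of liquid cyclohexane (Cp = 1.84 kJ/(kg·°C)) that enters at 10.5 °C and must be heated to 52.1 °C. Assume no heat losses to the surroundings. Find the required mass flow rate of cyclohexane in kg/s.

ṁ_c = 24.8 kg/s

Heat released by hot stream: Q = 27.2 × 1.01 × (417 − 348) = 1895.6 kJ/s
Energy balance on cold side (adiabatic exchanger): Q = ṁ_c·Cp_c·(T_c,out − T_c,in)
ṁ_c = 1895.6 / [1.84 × (52.1 − 10.5)] = 24.764 kg/s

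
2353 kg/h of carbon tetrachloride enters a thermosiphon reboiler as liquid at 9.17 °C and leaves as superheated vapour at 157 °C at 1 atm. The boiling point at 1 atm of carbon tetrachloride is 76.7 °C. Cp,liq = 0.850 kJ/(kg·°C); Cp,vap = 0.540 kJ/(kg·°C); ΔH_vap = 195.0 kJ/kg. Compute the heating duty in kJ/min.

liquid 9.17→76.7 °C: 57.401 kJ/kg
vaporisation at 76.7 °C: 195 kJ/kg
vapour 76.7→157 °C: 43.362 kJ/kg
Δh = 57.401 + 195 + 43.362 = 295.76 kJ/kg
Q = ṁ·Δh = 2353 kg/h × 295.76 kJ/kg = 695930 kJ/h
|Q| = 193.31 kW = 11599 kJ/min

Q = 11600 kJ/min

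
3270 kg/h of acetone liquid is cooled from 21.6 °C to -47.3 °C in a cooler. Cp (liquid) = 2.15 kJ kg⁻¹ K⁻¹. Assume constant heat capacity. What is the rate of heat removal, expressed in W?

Q = ṁ·Cp·ΔT = 3270 × 2.15 × (-47.3 − 21.6) = -484400 kJ/h
Converting: 484400 / 3600 s = 134.56 kW
Cooling duty = 134560 W

Q_c = 135000 W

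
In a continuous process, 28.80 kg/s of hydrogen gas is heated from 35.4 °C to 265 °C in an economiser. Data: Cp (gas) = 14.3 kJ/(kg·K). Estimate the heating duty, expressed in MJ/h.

Q = 340000 MJ/h

Q = ṁ·Cp·ΔT = 28.80 × 14.3 × (265 − 35.4) = 94558 kJ/s
Heating duty = 340410 MJ/h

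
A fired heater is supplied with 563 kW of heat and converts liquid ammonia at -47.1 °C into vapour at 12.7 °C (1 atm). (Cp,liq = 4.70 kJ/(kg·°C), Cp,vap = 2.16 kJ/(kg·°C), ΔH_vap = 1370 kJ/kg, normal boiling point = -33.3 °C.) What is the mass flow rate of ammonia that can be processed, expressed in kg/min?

Δh = 4.70×(-33.3−-47.1) + 1370 + 2.16×(12.7−-33.3) = 1534.2 kJ/kg
Q = 563 kW = 563 kJ/s = 33780 kJ/min
ṁ = Q/Δh = 33780 / 1534.2 = 22.018 kg/min

ṁ = 22.0 kg/min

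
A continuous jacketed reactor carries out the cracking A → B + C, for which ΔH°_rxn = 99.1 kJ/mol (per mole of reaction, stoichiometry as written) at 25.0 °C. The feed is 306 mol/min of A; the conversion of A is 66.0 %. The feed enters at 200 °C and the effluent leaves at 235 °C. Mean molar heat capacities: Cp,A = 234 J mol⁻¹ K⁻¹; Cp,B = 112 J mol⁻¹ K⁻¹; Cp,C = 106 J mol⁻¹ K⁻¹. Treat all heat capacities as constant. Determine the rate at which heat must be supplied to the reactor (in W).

Extent of reaction ξ = 0.660 × 306 = 201.96 mol/min
Reaction term: ξ·ΔH°_rxn = 201.96 × 99.1 = 20014 kJ/min
Sensible, feed 200→25 °C: -12531 kJ/min
Outlet flows (mol/min): A 104.04, B 201.96, C 201.96
Sensible, products 25→235 °C: 14358 kJ/min
Q = ΔH = 21842 kJ/min = 364.03 kW
Heat supplied = 364030 W

Q_in = 364000 W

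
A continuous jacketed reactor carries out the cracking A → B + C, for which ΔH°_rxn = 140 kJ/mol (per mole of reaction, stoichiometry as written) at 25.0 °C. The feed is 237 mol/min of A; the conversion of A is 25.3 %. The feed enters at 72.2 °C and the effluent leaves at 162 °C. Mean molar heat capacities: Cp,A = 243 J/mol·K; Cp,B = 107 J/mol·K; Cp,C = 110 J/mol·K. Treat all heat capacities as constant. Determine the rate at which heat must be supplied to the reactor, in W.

Extent of reaction ξ = 0.253 × 237 = 59.961 mol/min
Reaction term: ξ·ΔH°_rxn = 59.961 × 140 = 8394.5 kJ/min
Sensible, feed 72.2→25 °C: -2718.3 kJ/min
Outlet flows (mol/min): A 177.04, B 59.961, C 59.961
Sensible, products 25→162 °C: 7676.4 kJ/min
Q = ΔH = 13353 kJ/min = 222.54 kW
Heat supplied = 222540 W

Q_in = 223000 W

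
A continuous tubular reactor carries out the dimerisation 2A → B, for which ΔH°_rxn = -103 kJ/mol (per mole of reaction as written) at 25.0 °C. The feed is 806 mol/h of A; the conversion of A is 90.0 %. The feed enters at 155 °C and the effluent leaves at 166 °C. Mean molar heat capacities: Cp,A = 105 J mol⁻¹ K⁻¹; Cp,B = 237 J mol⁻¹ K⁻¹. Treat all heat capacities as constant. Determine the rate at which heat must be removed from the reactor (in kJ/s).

Extent of reaction ξ = 0.900 × 806 / 2 = 362.7 mol/h
Reaction term: ξ·ΔH°_rxn = 362.7 × -103 = -37358 kJ/h
Sensible, feed 155→25 °C: -11002 kJ/h
Outlet flows (mol/h): A 80.6, B 362.7
Sensible, products 25→166 °C: 13314 kJ/h
Q = ΔH = -35046 kJ/h = -9.7351 kW
Heat removed = 9.7351 kJ/s

Q_out = 9.74 kJ/s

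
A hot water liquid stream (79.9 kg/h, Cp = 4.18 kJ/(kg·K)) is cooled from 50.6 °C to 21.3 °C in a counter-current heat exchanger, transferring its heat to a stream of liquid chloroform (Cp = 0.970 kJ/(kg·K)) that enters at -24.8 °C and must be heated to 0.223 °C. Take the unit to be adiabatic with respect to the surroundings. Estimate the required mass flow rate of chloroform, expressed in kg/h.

ṁ_c = 403 kg/h

Heat released by hot stream: Q = 79.9 × 4.18 × (50.6 − 21.3) = 9785.7 kJ/h
Energy balance on cold side (adiabatic exchanger): Q = ṁ_c·Cp_c·(T_c,out − T_c,in)
ṁ_c = 9785.7 / [0.970 × (0.223 − -24.8)] = 403.16 kg/h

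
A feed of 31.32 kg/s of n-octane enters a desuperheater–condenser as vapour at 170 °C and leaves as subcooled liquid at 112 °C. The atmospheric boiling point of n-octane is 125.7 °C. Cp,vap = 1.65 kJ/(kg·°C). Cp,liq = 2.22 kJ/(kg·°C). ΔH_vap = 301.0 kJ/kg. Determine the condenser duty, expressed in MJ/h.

vapour 170→125.7 °C: -73.095 kJ/kg
condensation at 125.7 °C: -301 kJ/kg
liquid 125.7→112 °C: -30.414 kJ/kg
Δh = -73.095 + -301 + -30.414 = -404.51 kJ/kg
Q = ṁ·Δh = 31.32 kg/s × -404.51 kJ/kg = -12669 kJ/s
|Q| = 12669 kW = 45609 MJ/h

Q_c = 45600 MJ/h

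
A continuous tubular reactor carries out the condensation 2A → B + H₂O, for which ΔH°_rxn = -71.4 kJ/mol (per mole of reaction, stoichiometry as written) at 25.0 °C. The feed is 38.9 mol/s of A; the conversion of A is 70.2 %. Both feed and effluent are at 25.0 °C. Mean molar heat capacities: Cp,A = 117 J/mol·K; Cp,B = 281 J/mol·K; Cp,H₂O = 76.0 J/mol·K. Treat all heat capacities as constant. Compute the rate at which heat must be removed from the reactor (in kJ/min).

Extent of reaction ξ = 0.702 × 38.9 / 2 = 13.654 mol/s
Reaction term: ξ·ΔH°_rxn = 13.654 × -71.4 = -974.89 kJ/s
Q = ΔH = -974.89 kJ/s = -974.89 kW
Heat removed = 58493 kJ/min

Q_out = 58500 kJ/min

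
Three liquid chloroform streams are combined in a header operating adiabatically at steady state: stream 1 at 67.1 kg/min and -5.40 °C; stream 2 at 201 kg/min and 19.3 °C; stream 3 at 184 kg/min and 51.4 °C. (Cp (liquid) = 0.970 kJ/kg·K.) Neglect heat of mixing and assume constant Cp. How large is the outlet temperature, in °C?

T_out = 28.7 °C

Adiabatic, steady state ⇒ Σ ṁᵢCp,ᵢ(T_out − Tᵢ) = 0
T_out = Σ ṁᵢCp,ᵢTᵢ / Σ ṁᵢCp,ᵢ
      = 12585 / 438.54 = 28.698 °C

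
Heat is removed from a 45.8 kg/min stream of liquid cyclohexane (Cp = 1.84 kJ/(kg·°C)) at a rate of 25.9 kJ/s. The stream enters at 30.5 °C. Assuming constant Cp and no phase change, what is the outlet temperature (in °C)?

Q = 25.9 kJ/s = 1554 kJ/min
ΔT = Q/(ṁ·Cp) = 1554/(45.8×1.84) = 18.44 K
T_out = 30.5 − 18.44 = 12.06 °C

T_out = 12.1 °C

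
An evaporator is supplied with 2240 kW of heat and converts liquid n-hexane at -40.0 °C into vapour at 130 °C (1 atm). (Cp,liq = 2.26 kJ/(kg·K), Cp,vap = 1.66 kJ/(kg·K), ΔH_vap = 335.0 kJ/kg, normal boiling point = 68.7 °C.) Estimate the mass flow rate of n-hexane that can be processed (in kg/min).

Δh = 2.26×(68.7−-40.0) + 335.0 + 1.66×(130−68.7) = 682.42 kJ/kg
Q = 2240 kW = 2240 kJ/s = 134400 kJ/min
ṁ = Q/Δh = 134400 / 682.42 = 196.95 kg/min

ṁ = 197 kg/min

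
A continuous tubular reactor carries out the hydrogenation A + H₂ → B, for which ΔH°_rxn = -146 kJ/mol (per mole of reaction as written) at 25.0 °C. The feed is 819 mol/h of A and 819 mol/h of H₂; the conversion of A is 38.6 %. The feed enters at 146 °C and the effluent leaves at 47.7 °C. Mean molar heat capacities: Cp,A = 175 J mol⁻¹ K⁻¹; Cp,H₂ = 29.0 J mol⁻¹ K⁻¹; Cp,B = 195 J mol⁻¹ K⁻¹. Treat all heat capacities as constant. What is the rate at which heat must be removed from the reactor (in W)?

Extent of reaction ξ = 0.386 × 819 = 316.13 mol/h
Reaction term: ξ·ΔH°_rxn = 316.13 × -146 = -46156 kJ/h
Sensible, feed 146→25 °C: -20216 kJ/h
Outlet flows (mol/h): A 502.87, H₂ 502.87, B 316.13
Sensible, products 25→47.7 °C: 3728 kJ/h
Q = ΔH = -62644 kJ/h = -17.401 kW
Heat removed = 17401 W

Q_out = 17400 W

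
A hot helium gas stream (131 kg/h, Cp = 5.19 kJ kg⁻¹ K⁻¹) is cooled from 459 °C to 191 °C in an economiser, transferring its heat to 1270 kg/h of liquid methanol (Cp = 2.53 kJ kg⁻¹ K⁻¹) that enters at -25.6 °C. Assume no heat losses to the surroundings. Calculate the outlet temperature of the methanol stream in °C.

Heat released by hot stream: Q = 131 × 5.19 × (459 − 191) = 182210 kJ/h
Energy balance on cold side (adiabatic exchanger): Q = ṁ_c·Cp_c·(T_c,out − T_c,in)
T_c,out = -25.6 + 182210/(1270 × 2.53) = 31.109 °C

T_c,out = 31.1 °C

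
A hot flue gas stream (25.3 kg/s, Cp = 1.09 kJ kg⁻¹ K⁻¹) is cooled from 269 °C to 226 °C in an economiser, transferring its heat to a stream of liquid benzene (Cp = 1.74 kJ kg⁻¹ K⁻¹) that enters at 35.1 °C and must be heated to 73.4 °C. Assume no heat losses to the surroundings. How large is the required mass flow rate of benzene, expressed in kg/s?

Heat released by hot stream: Q = 25.3 × 1.09 × (269 − 226) = 1185.8 kJ/s
Energy balance on cold side (adiabatic exchanger): Q = ṁ_c·Cp_c·(T_c,out − T_c,in)
ṁ_c = 1185.8 / [1.74 × (73.4 − 35.1)] = 17.794 kg/s

ṁ_c = 17.8 kg/s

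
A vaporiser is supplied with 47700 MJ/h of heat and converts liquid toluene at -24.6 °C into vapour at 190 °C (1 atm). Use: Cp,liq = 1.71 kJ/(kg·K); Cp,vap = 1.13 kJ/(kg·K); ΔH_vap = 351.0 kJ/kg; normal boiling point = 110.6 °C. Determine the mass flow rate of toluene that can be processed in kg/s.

ṁ = 19.7 kg/s

Δh = 1.71×(110.6−-24.6) + 351.0 + 1.13×(190−110.6) = 671.91 kJ/kg
Q = 47700 MJ/h = 13250 kJ/s = 13250 kJ/s
ṁ = Q/Δh = 13250 / 671.91 = 19.72 kg/s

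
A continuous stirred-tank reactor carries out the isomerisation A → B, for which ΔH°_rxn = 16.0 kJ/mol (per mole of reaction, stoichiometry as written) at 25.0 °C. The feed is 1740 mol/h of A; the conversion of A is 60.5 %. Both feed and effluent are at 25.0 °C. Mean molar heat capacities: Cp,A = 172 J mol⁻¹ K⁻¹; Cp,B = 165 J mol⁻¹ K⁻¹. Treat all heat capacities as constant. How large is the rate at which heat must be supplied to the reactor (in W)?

Q_in = 4680 W

Extent of reaction ξ = 0.605 × 1740 = 1052.7 mol/h
Reaction term: ξ·ΔH°_rxn = 1052.7 × 16.0 = 16843 kJ/h
Q = ΔH = 16843 kJ/h = 4.6787 kW
Heat supplied = 4678.7 W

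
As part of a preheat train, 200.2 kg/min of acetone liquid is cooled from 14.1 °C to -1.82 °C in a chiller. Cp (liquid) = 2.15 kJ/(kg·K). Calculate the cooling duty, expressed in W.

Q_c = 114000 W

Q = ṁ·Cp·ΔT = 200.2 × 2.15 × (-1.82 − 14.1) = -6852.4 kJ/min
Converting: 6852.4 / 60 s = 114.21 kW
Cooling duty = 114210 W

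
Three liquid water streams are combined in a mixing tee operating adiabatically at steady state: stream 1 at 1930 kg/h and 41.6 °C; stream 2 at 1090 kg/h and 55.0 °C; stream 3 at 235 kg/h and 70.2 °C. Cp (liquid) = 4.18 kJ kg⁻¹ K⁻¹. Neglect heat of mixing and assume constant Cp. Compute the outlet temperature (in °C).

T_out = 48.2 °C

Energy balance with Q = 0: Σ ṁᵢCp,ᵢ(T_out − Tᵢ) = 0
T_out = Σ ṁᵢCp,ᵢTᵢ / Σ ṁᵢCp,ᵢ
      = 655150 / 13606 = 48.152 °C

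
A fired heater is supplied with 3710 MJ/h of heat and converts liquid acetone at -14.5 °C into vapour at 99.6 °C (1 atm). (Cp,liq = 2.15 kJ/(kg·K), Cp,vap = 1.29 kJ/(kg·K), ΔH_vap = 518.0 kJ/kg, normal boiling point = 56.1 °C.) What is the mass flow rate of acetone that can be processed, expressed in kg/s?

Δh = 2.15×(56.1−-14.5) + 518.0 + 1.29×(99.6−56.1) = 725.9 kJ/kg
Q = 3710 MJ/h = 1030.6 kJ/s = 1030.6 kJ/s
ṁ = Q/Δh = 1030.6 / 725.9 = 1.4197 kg/s

ṁ = 1.42 kg/s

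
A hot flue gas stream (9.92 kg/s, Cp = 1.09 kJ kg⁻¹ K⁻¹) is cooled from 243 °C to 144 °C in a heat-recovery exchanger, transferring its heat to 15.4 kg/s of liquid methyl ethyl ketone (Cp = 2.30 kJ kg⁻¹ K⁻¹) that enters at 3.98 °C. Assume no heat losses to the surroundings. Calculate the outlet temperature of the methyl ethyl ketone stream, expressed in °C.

T_c,out = 34.2 °C

Heat released by hot stream: Q = 9.92 × 1.09 × (243 − 144) = 1070.5 kJ/s
Energy balance on cold side (adiabatic exchanger): Q = ṁ_c·Cp_c·(T_c,out − T_c,in)
T_c,out = 3.98 + 1070.5/(15.4 × 2.30) = 34.202 °C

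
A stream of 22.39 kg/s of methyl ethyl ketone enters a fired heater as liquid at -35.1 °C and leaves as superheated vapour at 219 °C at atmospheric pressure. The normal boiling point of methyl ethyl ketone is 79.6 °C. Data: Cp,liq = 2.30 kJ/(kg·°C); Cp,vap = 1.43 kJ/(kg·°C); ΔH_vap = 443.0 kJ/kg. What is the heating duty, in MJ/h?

Q = 73000 MJ/h

liquid -35.1→79.6 °C: 263.81 kJ/kg
vaporisation at 79.6 °C: 443 kJ/kg
vapour 79.6→219 °C: 199.34 kJ/kg
Δh = 263.81 + 443 + 199.34 = 906.15 kJ/kg
Q = ṁ·Δh = 22.39 kg/s × 906.15 kJ/kg = 20289 kJ/s
|Q| = 20289 kW = 73039 MJ/h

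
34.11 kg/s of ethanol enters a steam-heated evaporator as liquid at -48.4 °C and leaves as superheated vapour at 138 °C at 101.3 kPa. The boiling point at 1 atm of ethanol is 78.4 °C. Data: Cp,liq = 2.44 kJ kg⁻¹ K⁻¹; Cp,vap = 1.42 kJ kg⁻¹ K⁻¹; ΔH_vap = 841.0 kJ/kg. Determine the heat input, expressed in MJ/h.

liquid -48.4→78.4 °C: 309.39 kJ/kg
vaporisation at 78.4 °C: 841 kJ/kg
vapour 78.4→138 °C: 84.632 kJ/kg
Δh = 309.39 + 841 + 84.632 = 1235 kJ/kg
Q = ṁ·Δh = 34.11 kg/s × 1235 kJ/kg = 42127 kJ/s
|Q| = 42127 kW = 151660 MJ/h

Q = 152000 MJ/h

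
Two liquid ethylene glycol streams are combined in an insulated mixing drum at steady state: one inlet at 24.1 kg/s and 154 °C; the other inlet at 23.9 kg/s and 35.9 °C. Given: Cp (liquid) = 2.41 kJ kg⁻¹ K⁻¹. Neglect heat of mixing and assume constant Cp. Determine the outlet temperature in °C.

Energy balance with Q = 0: Σ ṁᵢCp,ᵢ(T_out − Tᵢ) = 0
Σ ṁᵢCp,ᵢTᵢ = 24.1×2.41×154 + 23.9×2.41×35.9 = 11012
Σ ṁᵢCp,ᵢ = 24.1×2.41 + 23.9×2.41 = 115.68
T_out = 11012 / 115.68 = 95.196 °C

T_out = 95.2 °C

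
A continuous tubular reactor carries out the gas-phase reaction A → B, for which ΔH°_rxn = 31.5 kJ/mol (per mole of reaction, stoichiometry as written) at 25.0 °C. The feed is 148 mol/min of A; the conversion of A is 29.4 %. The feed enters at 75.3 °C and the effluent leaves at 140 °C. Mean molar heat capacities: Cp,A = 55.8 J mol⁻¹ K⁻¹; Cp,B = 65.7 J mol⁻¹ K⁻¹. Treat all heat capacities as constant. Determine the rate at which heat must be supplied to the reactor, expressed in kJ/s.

Q_in = 32.6 kJ/s

Extent of reaction ξ = 0.294 × 148 = 43.512 mol/min
Reaction term: ξ·ΔH°_rxn = 43.512 × 31.5 = 1370.6 kJ/min
Sensible, feed 75.3→25 °C: -415.4 kJ/min
Outlet flows (mol/min): A 104.49, B 43.512
Sensible, products 25→140 °C: 999.25 kJ/min
Q = ΔH = 1954.5 kJ/min = 32.575 kW
Heat supplied = 32.575 kJ/s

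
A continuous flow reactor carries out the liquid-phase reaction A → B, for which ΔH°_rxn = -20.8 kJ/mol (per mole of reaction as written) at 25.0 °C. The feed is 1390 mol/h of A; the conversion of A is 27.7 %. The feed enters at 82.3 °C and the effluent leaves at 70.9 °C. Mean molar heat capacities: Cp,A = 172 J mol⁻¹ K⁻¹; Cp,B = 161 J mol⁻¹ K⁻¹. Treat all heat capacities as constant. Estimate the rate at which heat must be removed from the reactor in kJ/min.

Extent of reaction ξ = 0.277 × 1390 = 385.03 mol/h
Reaction term: ξ·ΔH°_rxn = 385.03 × -20.8 = -8008.6 kJ/h
Sensible, feed 82.3→25 °C: -13699 kJ/h
Outlet flows (mol/h): A 1005, B 385.03
Sensible, products 25→70.9 °C: 10779 kJ/h
Q = ΔH = -10929 kJ/h = -3.0357 kW
Heat removed = 182.14 kJ/min

Q_out = 182 kJ/min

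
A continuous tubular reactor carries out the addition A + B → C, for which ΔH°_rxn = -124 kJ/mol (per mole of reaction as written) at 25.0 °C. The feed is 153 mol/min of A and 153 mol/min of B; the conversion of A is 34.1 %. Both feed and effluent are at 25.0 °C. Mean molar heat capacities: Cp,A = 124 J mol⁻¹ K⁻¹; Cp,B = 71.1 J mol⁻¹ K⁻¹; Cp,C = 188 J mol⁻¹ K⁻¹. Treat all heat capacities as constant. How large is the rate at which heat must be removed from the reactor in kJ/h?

Q_out = 388000 kJ/h

Extent of reaction ξ = 0.341 × 153 = 52.173 mol/min
Reaction term: ξ·ΔH°_rxn = 52.173 × -124 = -6469.5 kJ/min
Q = ΔH = -6469.5 kJ/min = -107.82 kW
Heat removed = 388170 kJ/h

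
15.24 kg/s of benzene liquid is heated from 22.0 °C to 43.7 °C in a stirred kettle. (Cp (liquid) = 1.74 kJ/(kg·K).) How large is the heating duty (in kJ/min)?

Q = 34500 kJ/min

Q = ṁ·Cp·ΔT = 15.24 × 1.74 × (43.7 − 22.0) = 575.43 kJ/s
Heating duty = 34526 kJ/min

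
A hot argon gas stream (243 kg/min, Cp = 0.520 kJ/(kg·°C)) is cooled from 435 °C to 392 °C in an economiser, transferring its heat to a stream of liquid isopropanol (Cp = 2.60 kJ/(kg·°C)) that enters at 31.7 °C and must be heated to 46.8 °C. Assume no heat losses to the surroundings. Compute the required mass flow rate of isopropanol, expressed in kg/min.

Heat released by hot stream: Q = 243 × 0.520 × (435 − 392) = 5433.5 kJ/min
Energy balance on cold side (adiabatic exchanger): Q = ṁ_c·Cp_c·(T_c,out − T_c,in)
ṁ_c = 5433.5 / [2.60 × (46.8 − 31.7)] = 138.4 kg/min

ṁ_c = 138 kg/min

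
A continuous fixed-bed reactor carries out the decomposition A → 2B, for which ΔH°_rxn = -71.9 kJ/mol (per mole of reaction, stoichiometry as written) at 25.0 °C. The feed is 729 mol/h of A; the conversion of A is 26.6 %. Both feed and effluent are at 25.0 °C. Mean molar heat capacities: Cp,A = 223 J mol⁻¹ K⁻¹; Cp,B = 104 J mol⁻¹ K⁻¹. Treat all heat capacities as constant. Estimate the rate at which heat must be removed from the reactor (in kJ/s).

Q_out = 3.87 kJ/s

Extent of reaction ξ = 0.266 × 729 = 193.91 mol/h
Reaction term: ξ·ΔH°_rxn = 193.91 × -71.9 = -13942 kJ/h
Q = ΔH = -13942 kJ/h = -3.8729 kW
Heat removed = 3.8729 kJ/s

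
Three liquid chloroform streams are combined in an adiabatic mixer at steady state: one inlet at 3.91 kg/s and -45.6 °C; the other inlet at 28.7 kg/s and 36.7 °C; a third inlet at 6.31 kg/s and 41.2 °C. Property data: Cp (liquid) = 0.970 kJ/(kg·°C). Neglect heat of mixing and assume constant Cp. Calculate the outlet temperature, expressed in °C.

No heat crosses the boundary, so H_out = H_in.
Σ ṁᵢCp,ᵢTᵢ = 3.91×0.970×-45.6 + 28.7×0.970×36.7 + 6.31×0.970×41.2 = 1100.9
Σ ṁᵢCp,ᵢ = 3.91×0.970 + 28.7×0.970 + 6.31×0.970 = 37.752
T_out = 1100.9 / 37.752 = 29.162 °C

T_out = 29.2 °C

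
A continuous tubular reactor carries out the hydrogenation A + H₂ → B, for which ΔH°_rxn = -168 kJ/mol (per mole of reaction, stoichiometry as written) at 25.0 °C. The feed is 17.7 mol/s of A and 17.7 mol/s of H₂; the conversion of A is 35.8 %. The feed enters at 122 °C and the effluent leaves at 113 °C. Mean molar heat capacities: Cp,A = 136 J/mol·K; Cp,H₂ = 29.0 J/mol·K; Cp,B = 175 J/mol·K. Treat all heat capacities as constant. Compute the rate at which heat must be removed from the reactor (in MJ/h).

Q_out = 3910 MJ/h

Extent of reaction ξ = 0.358 × 17.7 = 6.3366 mol/s
Reaction term: ξ·ΔH°_rxn = 6.3366 × -168 = -1064.5 kJ/s
Sensible, feed 122→25 °C: -283.29 kJ/s
Outlet flows (mol/s): A 11.363, H₂ 11.363, B 6.3366
Sensible, products 25→113 °C: 262.58 kJ/s
Q = ΔH = -1085.3 kJ/s = -1085.3 kW
Heat removed = 3906.9 MJ/h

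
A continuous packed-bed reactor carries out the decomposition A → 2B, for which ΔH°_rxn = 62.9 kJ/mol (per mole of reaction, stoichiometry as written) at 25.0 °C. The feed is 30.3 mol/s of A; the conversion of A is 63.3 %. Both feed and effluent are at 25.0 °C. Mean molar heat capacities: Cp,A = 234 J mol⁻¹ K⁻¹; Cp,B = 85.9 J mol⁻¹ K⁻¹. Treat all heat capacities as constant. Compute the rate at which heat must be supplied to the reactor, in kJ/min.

Extent of reaction ξ = 0.633 × 30.3 = 19.18 mol/s
Reaction term: ξ·ΔH°_rxn = 19.18 × 62.9 = 1206.4 kJ/s
Q = ΔH = 1206.4 kJ/s = 1206.4 kW
Heat supplied = 72385 kJ/min

Q_in = 72400 kJ/min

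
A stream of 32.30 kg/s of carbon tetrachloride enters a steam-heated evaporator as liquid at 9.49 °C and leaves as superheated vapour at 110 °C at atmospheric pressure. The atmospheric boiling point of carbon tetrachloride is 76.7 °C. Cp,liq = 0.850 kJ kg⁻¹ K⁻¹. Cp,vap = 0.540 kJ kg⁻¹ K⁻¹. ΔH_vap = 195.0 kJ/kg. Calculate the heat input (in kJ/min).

liquid 9.49→76.7 °C: 57.129 kJ/kg
vaporisation at 76.7 °C: 195 kJ/kg
vapour 76.7→110 °C: 17.982 kJ/kg
Δh = 57.129 + 195 + 17.982 = 270.11 kJ/kg
Q = ṁ·Δh = 32.30 kg/s × 270.11 kJ/kg = 8724.6 kJ/s
|Q| = 8724.6 kW = 523470 kJ/min

Q = 523000 kJ/min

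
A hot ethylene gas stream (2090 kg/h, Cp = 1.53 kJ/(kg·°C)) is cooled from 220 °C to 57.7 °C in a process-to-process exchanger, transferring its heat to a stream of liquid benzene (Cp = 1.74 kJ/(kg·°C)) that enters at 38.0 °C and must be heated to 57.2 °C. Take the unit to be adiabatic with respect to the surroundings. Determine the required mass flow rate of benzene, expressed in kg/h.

ṁ_c = 15500 kg/h

Heat released by hot stream: Q = 2090 × 1.53 × (220 − 57.7) = 518990 kJ/h
Energy balance on cold side (adiabatic exchanger): Q = ṁ_c·Cp_c·(T_c,out − T_c,in)
ṁ_c = 518990 / [1.74 × (57.2 − 38.0)] = 15535 kg/h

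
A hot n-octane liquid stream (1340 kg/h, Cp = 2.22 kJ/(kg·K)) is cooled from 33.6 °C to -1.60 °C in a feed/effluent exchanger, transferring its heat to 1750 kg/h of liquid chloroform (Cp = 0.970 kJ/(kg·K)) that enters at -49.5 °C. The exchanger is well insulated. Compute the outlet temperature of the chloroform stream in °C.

T_c,out = 12.2 °C

Heat released by hot stream: Q = 1340 × 2.22 × (33.6 − -1.60) = 104710 kJ/h
Energy balance on cold side (adiabatic exchanger): Q = ṁ_c·Cp_c·(T_c,out − T_c,in)
T_c,out = -49.5 + 104710/(1750 × 0.970) = 12.187 °C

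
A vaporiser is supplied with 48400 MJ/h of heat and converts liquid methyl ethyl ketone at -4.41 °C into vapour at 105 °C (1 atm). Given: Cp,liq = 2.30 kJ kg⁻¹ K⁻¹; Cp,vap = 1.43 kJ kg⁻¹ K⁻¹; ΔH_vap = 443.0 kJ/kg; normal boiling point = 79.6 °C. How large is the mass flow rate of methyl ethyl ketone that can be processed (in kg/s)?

ṁ = 20.0 kg/s

Δh = 2.30×(79.6−-4.41) + 443.0 + 1.43×(105−79.6) = 672.54 kJ/kg
Q = 48400 MJ/h = 13444 kJ/s = 13444 kJ/s
ṁ = Q/Δh = 13444 / 672.54 = 19.99 kg/s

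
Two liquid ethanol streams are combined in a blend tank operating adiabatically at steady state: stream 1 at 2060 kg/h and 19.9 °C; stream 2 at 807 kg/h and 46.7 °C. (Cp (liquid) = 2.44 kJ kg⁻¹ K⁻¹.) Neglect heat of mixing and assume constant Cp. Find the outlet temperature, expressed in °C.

T_out = 27.4 °C

No heat crosses the boundary, so H_out = H_in.
Σ ṁᵢCp,ᵢTᵢ = 2060×2.44×19.9 + 807×2.44×46.7 = 191980
Σ ṁᵢCp,ᵢ = 2060×2.44 + 807×2.44 = 6995.5
T_out = 191980 / 6995.5 = 27.444 °C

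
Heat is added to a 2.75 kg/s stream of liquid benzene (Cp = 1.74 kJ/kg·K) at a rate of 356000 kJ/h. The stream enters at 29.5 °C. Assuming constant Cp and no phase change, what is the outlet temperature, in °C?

T_out = 50.2 °C

Q = 356000 kJ/h = 98.889 kJ/s
ΔT = Q/(ṁ·Cp) = 98.889/(2.75×1.74) = 20.666 K
T_out = 29.5 + 20.666 = 50.166 °C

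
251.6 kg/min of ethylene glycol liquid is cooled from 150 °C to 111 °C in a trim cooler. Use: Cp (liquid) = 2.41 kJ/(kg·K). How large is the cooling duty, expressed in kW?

Q_c = 394 kW

Q = ṁ·Cp·ΔT = 251.6 × 2.41 × (111 − 150) = -23648 kJ/min
Converting: 23648 / 60 s = 394.13 kW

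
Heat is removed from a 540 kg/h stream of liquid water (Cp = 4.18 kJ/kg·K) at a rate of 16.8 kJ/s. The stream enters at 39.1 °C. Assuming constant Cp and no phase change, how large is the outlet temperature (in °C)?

T_out = 12.3 °C

Q = 16.8 kJ/s = 60480 kJ/h
ΔT = Q/(ṁ·Cp) = 60480/(540×4.18) = 26.794 K
T_out = 39.1 − 26.794 = 12.306 °C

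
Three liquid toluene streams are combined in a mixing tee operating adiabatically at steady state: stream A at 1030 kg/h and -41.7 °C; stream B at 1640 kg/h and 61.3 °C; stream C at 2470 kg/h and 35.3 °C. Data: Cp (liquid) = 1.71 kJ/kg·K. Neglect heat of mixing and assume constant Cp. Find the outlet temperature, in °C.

Adiabatic, steady state ⇒ Σ ṁᵢCp,ᵢ(T_out − Tᵢ) = 0
Σ ṁᵢCp,ᵢTᵢ = 1030×1.71×-41.7 + 1640×1.71×61.3 + 2470×1.71×35.3 = 247560
Σ ṁᵢCp,ᵢ = 1030×1.71 + 1640×1.71 + 2470×1.71 = 8789.4
T_out = 247560 / 8789.4 = 28.166 °C

T_out = 28.2 °C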